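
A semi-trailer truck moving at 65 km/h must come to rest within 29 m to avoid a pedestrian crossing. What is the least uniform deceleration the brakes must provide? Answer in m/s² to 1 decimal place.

65 km/h ÷ 3.6 = 18.0556 m/s.
v² = 2a·d ⇒ a = v²/(2d) = 18.0556² / (2 × 29.000) = 326.005 / 58.000 = 5.6208 m/s².

Required deceleration ≈ 5.6 m/s²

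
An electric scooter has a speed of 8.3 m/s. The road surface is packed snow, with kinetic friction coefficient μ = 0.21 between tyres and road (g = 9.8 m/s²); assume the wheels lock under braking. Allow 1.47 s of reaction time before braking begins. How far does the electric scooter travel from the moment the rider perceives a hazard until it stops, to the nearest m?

Total stopping distance ≈ 29 m

a = μg = 0.21 × 9.8 = 2.058 m/s².
Reaction distance = v·t_r = 8.3000 × 1.47 = 12.201 m.
Braking distance = v²/(2a) = 8.3000² / (2 × 2.058) = 68.890 / 4.116 = 16.737 m.
Total = 12.201 + 16.737 = 28.938 m.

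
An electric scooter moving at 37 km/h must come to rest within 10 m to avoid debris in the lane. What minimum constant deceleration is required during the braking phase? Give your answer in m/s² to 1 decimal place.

Required deceleration ≈ 5.3 m/s²

37 km/h ÷ 3.6 = 10.2778 m/s.
v² = 2a·d ⇒ a = v²/(2d) = 10.2778² / (2 × 10.000) = 105.633 / 20.000 = 5.2816 m/s².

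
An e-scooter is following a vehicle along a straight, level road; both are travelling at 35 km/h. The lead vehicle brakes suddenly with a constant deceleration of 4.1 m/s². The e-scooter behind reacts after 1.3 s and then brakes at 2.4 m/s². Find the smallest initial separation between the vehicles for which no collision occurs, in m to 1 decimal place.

35 km/h ÷ 3.6 = 9.7222 m/s.
Leader travels v²/(2a_L) = 94.521 / 8.200 = 11.527 m before stopping.
Follower covers v·t_r = 9.7222 × 1.3 = 12.639 m while reacting, then v²/(2a_F) = 94.521 / 4.800 = 19.692 m while braking, for a total of 12.639 + 19.692 = 32.331 m.
Since a_F ≤ a_L and the follower starts braking later, the follower is never slower than the leader, so the closest approach is when both have stopped.
Minimum gap = 32.331 − 11.527 = 20.804 m.

Minimum gap ≈ 20.8 m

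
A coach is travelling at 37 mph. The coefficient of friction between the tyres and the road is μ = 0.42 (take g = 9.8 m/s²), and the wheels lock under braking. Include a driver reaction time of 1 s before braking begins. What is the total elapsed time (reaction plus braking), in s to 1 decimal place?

37 mph × 0.44704 = 16.5405 m/s.
a = μg = 0.42 × 9.8 = 4.116 m/s².
Braking time = v/a = 16.5405 / 4.116 = 4.019 s.
Total = 1 + 4.019 = 5.019 s.

Total time ≈ 5.0 s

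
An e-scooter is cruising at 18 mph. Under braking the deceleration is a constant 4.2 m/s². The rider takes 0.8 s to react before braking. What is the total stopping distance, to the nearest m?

Total stopping distance ≈ 14 m

18 mph × 0.44704 = 8.0467 m/s.
Reaction distance = v·t_r = 8.0467 × 0.8 = 6.437 m.
Braking distance = v²/(2a) = 8.0467² / (2 × 4.200) = 64.749 / 8.400 = 7.708 m.
Total = 6.437 + 7.708 = 14.145 m.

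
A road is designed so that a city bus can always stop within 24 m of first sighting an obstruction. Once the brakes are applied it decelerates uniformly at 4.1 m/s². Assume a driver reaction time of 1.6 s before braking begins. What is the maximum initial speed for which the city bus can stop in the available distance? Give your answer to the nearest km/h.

Stopping distance: v·t_r + v²/(2a) = 24 with t_r = 1.6 s and a = 4.100 m/s².
So v² + 13.120 v − 196.80 = 0.
Positive root: v = −a·t_r + √((a·t_r)² + 2a·d) = −6.560 + √(43.034 + 196.80) = 8.9266 m/s.
8.9266 m/s × 3.6 = 32.136 km/h.

Maximum speed ≈ 32 km/h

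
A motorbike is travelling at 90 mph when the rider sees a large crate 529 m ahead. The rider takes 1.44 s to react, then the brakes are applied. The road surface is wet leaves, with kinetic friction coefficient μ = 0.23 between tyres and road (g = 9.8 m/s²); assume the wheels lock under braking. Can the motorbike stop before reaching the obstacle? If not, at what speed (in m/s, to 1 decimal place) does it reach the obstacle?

Yes — it stops about 112.0 m short of the obstacle, so it never reaches it

90 mph × 0.44704 = 40.2336 m/s.
a = μg = 0.23 × 9.8 = 2.254 m/s².
Reaction distance = 40.2336 × 1.44 = 57.936 m.
Braking distance = v²/(2a) = 1618.743 / 4.508 = 359.082 m.
Total stopping distance = 57.936 + 359.082 = 417.018 m, vs 529 m available — it stops with 529 − 417.018 = 111.982 m to spare.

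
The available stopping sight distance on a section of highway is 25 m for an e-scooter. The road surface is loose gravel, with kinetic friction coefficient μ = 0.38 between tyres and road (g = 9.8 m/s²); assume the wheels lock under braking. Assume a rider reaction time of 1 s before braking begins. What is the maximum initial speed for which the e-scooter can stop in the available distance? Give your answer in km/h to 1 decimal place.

Maximum speed ≈ 37.5 km/h

a = μg = 0.38 × 9.8 = 3.724 m/s².
Stopping distance: v·t_r + v²/(2a) = 25 with t_r = 1 s and a = 3.724 m/s².
So v² + 7.448 v − 186.20 = 0.
Positive root: v = −a·t_r + √((a·t_r)² + 2a·d) = −3.724 + √(13.868 + 186.20) = 10.4205 m/s.
10.4205 m/s × 3.6 = 37.514 km/h.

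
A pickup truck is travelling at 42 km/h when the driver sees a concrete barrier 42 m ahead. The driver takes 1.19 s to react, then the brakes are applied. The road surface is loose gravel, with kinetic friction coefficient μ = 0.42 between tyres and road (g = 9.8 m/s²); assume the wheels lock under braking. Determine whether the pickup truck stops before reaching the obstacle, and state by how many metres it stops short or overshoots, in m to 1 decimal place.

42 km/h ÷ 3.6 = 11.6667 m/s.
a = μg = 0.42 × 9.8 = 4.116 m/s².
Reaction distance = 11.6667 × 1.19 = 13.883 m.
Braking distance = v²/(2a) = 136.112 / 8.232 = 16.534 m.
Total stopping distance = 13.883 + 16.534 = 30.417 m, vs 42 m available — it stops with 42 − 30.417 = 11.583 m to spare.

Yes — it stops 11.6 m short of the obstacle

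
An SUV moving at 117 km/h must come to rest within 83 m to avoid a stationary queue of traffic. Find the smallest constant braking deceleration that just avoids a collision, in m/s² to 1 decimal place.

Required deceleration ≈ 6.4 m/s²

117 km/h ÷ 3.6 = 32.5000 m/s.
v² = 2a·d ⇒ a = v²/(2d) = 32.5000² / (2 × 83.000) = 1056.250 / 166.000 = 6.3630 m/s².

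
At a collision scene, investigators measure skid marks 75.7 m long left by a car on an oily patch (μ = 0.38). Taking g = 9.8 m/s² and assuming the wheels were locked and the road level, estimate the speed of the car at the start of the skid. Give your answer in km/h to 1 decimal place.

Deceleration a = μg = 0.38 × 9.8 = 3.724 m/s².
v = √(2a·d) = √(2 × 3.724 × 75.7) = √563.814 = 23.7448 m/s.
= 23.7448 × 3.6 = 85.481 km/h.

Initial speed ≈ 85.5 km/h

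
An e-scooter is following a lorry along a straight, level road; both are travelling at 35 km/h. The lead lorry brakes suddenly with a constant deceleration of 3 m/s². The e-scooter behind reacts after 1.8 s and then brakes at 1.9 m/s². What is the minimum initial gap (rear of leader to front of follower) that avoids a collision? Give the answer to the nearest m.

35 km/h ÷ 3.6 = 9.7222 m/s.
Leader travels v²/(2a_L) = 94.521 / 6.000 = 15.754 m before stopping.
Follower covers v·t_r = 9.7222 × 1.8 = 17.500 m while reacting, then v²/(2a_F) = 94.521 / 3.800 = 24.874 m while braking, for a total of 17.500 + 24.874 = 42.374 m.
Since a_F ≤ a_L and the follower starts braking later, the follower is never slower than the leader, so the closest approach is when both have stopped.
Minimum gap = 42.374 − 15.754 = 26.620 m.

Minimum gap ≈ 27 m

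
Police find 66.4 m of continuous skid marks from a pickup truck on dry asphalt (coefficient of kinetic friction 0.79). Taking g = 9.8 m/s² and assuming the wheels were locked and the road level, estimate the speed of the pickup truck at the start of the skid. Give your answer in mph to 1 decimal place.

Deceleration a = μg = 0.79 × 9.8 = 7.742 m/s².
v = √(2a·d) = √(2 × 7.742 × 66.4) = √1028.138 = 32.0646 m/s.
= 32.0646 ÷ 0.44704 = 71.726 mph.

Initial speed ≈ 71.7 mph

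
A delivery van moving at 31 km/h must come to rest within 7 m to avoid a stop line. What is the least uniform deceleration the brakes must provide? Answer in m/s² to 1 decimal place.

31 km/h ÷ 3.6 = 8.6111 m/s.
v² = 2a·d ⇒ a = v²/(2d) = 8.6111² / (2 × 7.000) = 74.151 / 14.000 = 5.2965 m/s².

Required deceleration ≈ 5.3 m/s²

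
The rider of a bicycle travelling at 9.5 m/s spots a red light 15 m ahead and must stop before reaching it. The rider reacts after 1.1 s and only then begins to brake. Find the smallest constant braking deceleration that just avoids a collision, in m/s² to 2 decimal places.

Distance covered during reaction = 9.5000 × 1.1 = 10.450 m.
Distance available for braking: 15 − 10.450 = 4.550 m.
v² = 2a·d ⇒ a = v²/(2d) = 9.5000² / (2 × 4.550) = 90.250 / 9.100 = 9.9176 m/s².

Required deceleration ≈ 9.92 m/s²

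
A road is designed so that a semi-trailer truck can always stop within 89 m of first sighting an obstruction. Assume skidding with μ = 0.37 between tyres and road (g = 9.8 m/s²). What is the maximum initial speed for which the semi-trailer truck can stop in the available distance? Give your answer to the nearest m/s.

a = μg = 0.37 × 9.8 = 3.626 m/s².
v²/(2a) = d ⇒ v = √(2 × 3.626 × 89) = √645.43 = 25.4053 m/s.

Maximum speed ≈ 25 m/s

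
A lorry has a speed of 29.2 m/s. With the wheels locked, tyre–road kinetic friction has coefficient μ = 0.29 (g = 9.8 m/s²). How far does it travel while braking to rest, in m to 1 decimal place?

a = μg = 0.29 × 9.8 = 2.842 m/s².
Braking distance = v²/(2a) = 29.2000² / (2 × 2.842) = 852.640 / 5.684 = 150.007 m.

Braking distance ≈ 150.0 m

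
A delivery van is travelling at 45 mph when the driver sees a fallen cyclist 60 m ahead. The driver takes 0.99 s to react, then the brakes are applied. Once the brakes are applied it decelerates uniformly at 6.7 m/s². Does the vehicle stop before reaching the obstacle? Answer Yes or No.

Yes

45 mph × 0.44704 = 20.1168 m/s.
Reaction distance = 20.1168 × 0.99 = 19.916 m.
Braking distance = v²/(2a) = 404.686 / 13.400 = 30.200 m.
Total stopping distance = 19.916 + 30.200 = 50.116 m, vs 60 m available — it stops with 60 − 50.116 = 9.884 m to spare.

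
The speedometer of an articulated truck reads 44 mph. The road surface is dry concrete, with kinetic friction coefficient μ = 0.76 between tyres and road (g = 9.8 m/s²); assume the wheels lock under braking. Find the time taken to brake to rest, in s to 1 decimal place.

44 mph × 0.44704 = 19.6698 m/s.
a = μg = 0.76 × 9.8 = 7.448 m/s².
Braking time = v/a = 19.6698 / 7.448 = 2.641 s.

Braking time ≈ 2.6 s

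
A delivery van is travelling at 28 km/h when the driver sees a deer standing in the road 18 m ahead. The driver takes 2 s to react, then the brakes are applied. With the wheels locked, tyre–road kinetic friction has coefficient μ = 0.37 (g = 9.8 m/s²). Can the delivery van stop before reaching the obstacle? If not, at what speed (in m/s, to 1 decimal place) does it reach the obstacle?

28 km/h ÷ 3.6 = 7.7778 m/s.
a = μg = 0.37 × 9.8 = 3.626 m/s².
Reaction distance = 7.7778 × 2 = 15.556 m.
Braking distance needed to stop: v²/(2a) = 60.494 / 7.252 = 8.342 m, so total needed = 15.556 + 8.342 = 23.898 m > 18 m — it cannot stop.
Distance remaining when braking begins: 18 − 15.556 = 2.444 m.
v² = v₀² − 2a·d = 60.494 − 2 × 3.626 × 2.444 = 42.770 m²/s².
v = √42.770 = 6.540 m/s.

No — it strikes the obstacle at 6.5 m/s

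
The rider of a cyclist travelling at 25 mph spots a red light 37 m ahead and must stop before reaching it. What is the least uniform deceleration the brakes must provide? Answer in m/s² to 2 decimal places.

25 mph × 0.44704 = 11.1760 m/s.
v² = 2a·d ⇒ a = v²/(2d) = 11.1760² / (2 × 37.000) = 124.903 / 74.000 = 1.6879 m/s².

Required deceleration ≈ 1.69 m/s²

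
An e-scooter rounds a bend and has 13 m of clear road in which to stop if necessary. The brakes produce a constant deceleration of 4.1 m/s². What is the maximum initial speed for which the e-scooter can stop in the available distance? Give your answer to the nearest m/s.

Maximum speed ≈ 10 m/s

v²/(2a) = d ⇒ v = √(2 × 4.100 × 13) = √106.60 = 10.3247 m/s.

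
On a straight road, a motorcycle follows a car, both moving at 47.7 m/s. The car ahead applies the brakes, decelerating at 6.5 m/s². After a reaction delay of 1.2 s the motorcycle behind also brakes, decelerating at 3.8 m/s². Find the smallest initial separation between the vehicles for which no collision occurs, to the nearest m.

Leader travels v²/(2a_L) = 2275.290 / 13.000 = 175.022 m before stopping.
Follower covers v·t_r = 47.7000 × 1.2 = 57.240 m while reacting, then v²/(2a_F) = 2275.290 / 7.600 = 299.380 m while braking, for a total of 57.240 + 299.380 = 356.620 m.
Since a_F ≤ a_L and the follower starts braking later, the follower is never slower than the leader, so the closest approach is when both have stopped.
Minimum gap = 356.620 − 175.022 = 181.598 m.

Minimum gap ≈ 182 m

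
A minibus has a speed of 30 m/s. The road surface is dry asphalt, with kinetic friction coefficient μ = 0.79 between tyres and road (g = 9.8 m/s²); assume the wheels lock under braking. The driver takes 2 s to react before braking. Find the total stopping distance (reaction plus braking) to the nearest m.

Total stopping distance ≈ 118 m

a = μg = 0.79 × 9.8 = 7.742 m/s².
Reaction distance = v·t_r = 30.0000 × 2 = 60.000 m.
Braking distance = v²/(2a) = 30.0000² / (2 × 7.742) = 900.000 / 15.484 = 58.125 m.
Total = 60.000 + 58.125 = 118.125 m.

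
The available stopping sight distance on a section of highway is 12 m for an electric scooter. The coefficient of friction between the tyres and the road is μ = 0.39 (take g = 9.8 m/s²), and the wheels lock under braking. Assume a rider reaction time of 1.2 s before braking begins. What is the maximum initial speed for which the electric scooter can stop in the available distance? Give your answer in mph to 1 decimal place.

a = μg = 0.39 × 9.8 = 3.822 m/s².
Stopping distance: v·t_r + v²/(2a) = 12 with t_r = 1.2 s and a = 3.822 m/s².
So v² + 9.173 v − 91.73 = 0.
Positive root: v = −a·t_r + √((a·t_r)² + 2a·d) = −4.586 + √(21.031 + 91.73) = 6.0329 m/s.
6.0329 m/s ÷ 0.44704 = 13.495 mph.

Maximum speed ≈ 13.5 mph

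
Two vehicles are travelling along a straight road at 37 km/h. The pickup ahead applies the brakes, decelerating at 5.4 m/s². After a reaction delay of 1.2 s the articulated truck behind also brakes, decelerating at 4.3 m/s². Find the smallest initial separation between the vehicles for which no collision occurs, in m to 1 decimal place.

Minimum gap ≈ 14.8 m

37 km/h ÷ 3.6 = 10.2778 m/s.
Leader travels v²/(2a_L) = 105.633 / 10.800 = 9.781 m before stopping.
Follower covers v·t_r = 10.2778 × 1.2 = 12.333 m while reacting, then v²/(2a_F) = 105.633 / 8.600 = 12.283 m while braking, for a total of 12.333 + 12.283 = 24.616 m.
Since a_F ≤ a_L and the follower starts braking later, the follower is never slower than the leader, so the closest approach is when both have stopped.
Minimum gap = 24.616 − 9.781 = 14.835 m.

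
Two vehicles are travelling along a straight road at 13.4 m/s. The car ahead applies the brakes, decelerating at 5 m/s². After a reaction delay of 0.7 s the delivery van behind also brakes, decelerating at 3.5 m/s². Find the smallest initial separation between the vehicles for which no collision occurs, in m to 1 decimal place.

Minimum gap ≈ 17.1 m

Leader travels v²/(2a_L) = 179.560 / 10.000 = 17.956 m before stopping.
Follower covers v·t_r = 13.4000 × 0.7 = 9.380 m while reacting, then v²/(2a_F) = 179.560 / 7.000 = 25.651 m while braking, for a total of 9.380 + 25.651 = 35.031 m.
Since a_F ≤ a_L and the follower starts braking later, the follower is never slower than the leader, so the closest approach is when both have stopped.
Minimum gap = 35.031 − 17.956 = 17.075 m.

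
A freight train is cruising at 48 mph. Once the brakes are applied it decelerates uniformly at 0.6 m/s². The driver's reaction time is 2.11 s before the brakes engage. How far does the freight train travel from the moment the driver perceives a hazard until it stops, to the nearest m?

48 mph × 0.44704 = 21.4579 m/s.
Reaction distance = v·t_r = 21.4579 × 2.11 = 45.276 m.
Braking distance = v²/(2a) = 21.4579² / (2 × 0.600) = 460.441 / 1.200 = 383.701 m.
Total = 45.276 + 383.701 = 428.977 m.

Total stopping distance ≈ 429 m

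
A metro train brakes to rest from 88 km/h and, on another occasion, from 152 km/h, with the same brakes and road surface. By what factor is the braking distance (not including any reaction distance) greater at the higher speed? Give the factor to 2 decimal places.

Factor ≈ 2.98

Braking distance d = v²/(2a), so with a fixed, d ∝ v².
Factor = (152/88)² = 1.7273² = 2.9836.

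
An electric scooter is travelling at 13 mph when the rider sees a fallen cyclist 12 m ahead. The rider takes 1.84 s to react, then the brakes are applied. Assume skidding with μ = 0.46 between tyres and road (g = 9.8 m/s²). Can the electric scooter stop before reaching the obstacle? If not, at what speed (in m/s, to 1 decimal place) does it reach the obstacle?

13 mph × 0.44704 = 5.8115 m/s.
a = μg = 0.46 × 9.8 = 4.508 m/s².
Reaction distance = 5.8115 × 1.84 = 10.693 m.
Braking distance needed to stop: v²/(2a) = 33.774 / 9.016 = 3.746 m, so total needed = 10.693 + 3.746 = 14.439 m > 12 m — it cannot stop.
Distance remaining when braking begins: 12 − 10.693 = 1.307 m.
v² = v₀² − 2a·d = 33.774 − 2 × 4.508 × 1.307 = 21.990 m²/s².
v = √21.990 = 4.689 m/s.

No — it strikes the obstacle at 4.7 m/s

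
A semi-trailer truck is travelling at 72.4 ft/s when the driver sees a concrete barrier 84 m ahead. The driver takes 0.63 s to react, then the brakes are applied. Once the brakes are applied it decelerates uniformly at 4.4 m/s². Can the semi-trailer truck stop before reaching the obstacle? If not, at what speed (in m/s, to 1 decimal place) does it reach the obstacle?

72.4 ft/s × 0.3048 = 22.0675 m/s.
Reaction distance = 22.0675 × 0.63 = 13.903 m.
Braking distance = v²/(2a) = 486.975 / 8.800 = 55.338 m.
Total stopping distance = 13.903 + 55.338 = 69.241 m, vs 84 m available — it stops with 84 − 69.241 = 14.759 m to spare.

Yes — it stops about 14.8 m short of the obstacle, so it never reaches it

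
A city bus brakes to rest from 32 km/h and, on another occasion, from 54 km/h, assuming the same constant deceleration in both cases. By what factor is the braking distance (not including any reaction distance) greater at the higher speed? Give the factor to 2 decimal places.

Braking distance d = v²/(2a), so with a fixed, d ∝ v².
Factor = (54/32)² = 1.6875² = 2.8477.

Factor ≈ 2.85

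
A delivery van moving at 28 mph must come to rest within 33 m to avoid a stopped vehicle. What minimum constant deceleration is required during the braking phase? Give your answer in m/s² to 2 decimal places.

Required deceleration ≈ 2.37 m/s²

28 mph × 0.44704 = 12.5171 m/s.
v² = 2a·d ⇒ a = v²/(2d) = 12.5171² / (2 × 33.000) = 156.678 / 66.000 = 2.3739 m/s².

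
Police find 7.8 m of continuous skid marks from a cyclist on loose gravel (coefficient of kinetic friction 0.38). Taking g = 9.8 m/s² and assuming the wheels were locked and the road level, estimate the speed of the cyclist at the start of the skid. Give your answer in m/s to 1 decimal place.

Deceleration a = μg = 0.38 × 9.8 = 3.724 m/s².
v = √(2a·d) = √(2 × 3.724 × 7.8) = √58.094 = 7.6219 m/s.

Initial speed ≈ 7.6 m/s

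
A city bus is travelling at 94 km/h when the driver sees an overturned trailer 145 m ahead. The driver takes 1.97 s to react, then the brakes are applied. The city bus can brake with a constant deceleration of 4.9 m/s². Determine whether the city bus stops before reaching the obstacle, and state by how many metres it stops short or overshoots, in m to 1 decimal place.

94 km/h ÷ 3.6 = 26.1111 m/s.
Reaction distance = 26.1111 × 1.97 = 51.439 m.
Braking distance = v²/(2a) = 681.790 / 9.800 = 69.570 m.
Total stopping distance = 51.439 + 69.570 = 121.009 m, vs 145 m available — it stops with 145 − 121.009 = 23.991 m to spare.

Yes — it stops 24.0 m short of the obstacle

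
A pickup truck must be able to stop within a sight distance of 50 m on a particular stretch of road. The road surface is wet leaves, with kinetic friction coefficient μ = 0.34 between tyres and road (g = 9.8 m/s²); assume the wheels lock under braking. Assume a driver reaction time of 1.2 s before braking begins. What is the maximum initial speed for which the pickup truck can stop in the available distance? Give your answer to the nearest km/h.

Maximum speed ≈ 53 km/h

a = μg = 0.34 × 9.8 = 3.332 m/s².
Stopping distance: v·t_r + v²/(2a) = 50 with t_r = 1.2 s and a = 3.332 m/s².
So v² + 7.997 v − 333.20 = 0.
Positive root: v = −a·t_r + √((a·t_r)² + 2a·d) = −3.998 + √(15.984 + 333.20) = 14.6885 m/s.
14.6885 m/s × 3.6 = 52.879 km/h.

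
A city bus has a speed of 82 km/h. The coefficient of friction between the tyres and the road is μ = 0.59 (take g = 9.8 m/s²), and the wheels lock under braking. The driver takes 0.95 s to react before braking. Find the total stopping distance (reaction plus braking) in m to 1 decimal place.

82 km/h ÷ 3.6 = 22.7778 m/s.
a = μg = 0.59 × 9.8 = 5.782 m/s².
Reaction distance = v·t_r = 22.7778 × 0.95 = 21.639 m.
Braking distance = v²/(2a) = 22.7778² / (2 × 5.782) = 518.828 / 11.564 = 44.866 m.
Total = 21.639 + 44.866 = 66.505 m.

Total stopping distance ≈ 66.5 m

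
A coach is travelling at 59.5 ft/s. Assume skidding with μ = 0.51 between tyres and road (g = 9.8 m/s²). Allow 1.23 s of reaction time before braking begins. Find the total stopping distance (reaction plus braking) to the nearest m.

Total stopping distance ≈ 55 m

59.5 ft/s × 0.3048 = 18.1356 m/s.
a = μg = 0.51 × 9.8 = 4.998 m/s².
Reaction distance = v·t_r = 18.1356 × 1.23 = 22.307 m.
Braking distance = v²/(2a) = 18.1356² / (2 × 4.998) = 328.900 / 9.996 = 32.903 m.
Total = 22.307 + 32.903 = 55.210 m.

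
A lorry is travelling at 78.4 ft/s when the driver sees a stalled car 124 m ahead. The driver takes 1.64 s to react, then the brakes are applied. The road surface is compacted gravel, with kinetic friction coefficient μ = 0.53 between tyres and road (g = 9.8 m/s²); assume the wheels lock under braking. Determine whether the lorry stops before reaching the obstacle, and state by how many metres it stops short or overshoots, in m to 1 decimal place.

Yes — it stops 29.8 m short of the obstacle

78.4 ft/s × 0.3048 = 23.8963 m/s.
a = μg = 0.53 × 9.8 = 5.194 m/s².
Reaction distance = 23.8963 × 1.64 = 39.190 m.
Braking distance = v²/(2a) = 571.033 / 10.388 = 54.970 m.
Total stopping distance = 39.190 + 54.970 = 94.160 m, vs 124 m available — it stops with 124 − 94.160 = 29.840 m to spare.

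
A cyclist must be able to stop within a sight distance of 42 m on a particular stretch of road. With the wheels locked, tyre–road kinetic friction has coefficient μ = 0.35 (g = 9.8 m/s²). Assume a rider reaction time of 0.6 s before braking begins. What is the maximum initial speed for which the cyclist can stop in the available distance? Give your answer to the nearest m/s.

Maximum speed ≈ 15 m/s

a = μg = 0.35 × 9.8 = 3.430 m/s².
Stopping distance: v·t_r + v²/(2a) = 42 with t_r = 0.6 s and a = 3.430 m/s².
So v² + 4.116 v − 288.12 = 0.
Positive root: v = −a·t_r + √((a·t_r)² + 2a·d) = −2.058 + √(4.235 + 288.12) = 15.0404 m/s.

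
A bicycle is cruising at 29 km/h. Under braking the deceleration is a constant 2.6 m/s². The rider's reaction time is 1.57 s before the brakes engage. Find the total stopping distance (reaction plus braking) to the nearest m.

29 km/h ÷ 3.6 = 8.0556 m/s.
Reaction distance = v·t_r = 8.0556 × 1.57 = 12.647 m.
Braking distance = v²/(2a) = 8.0556² / (2 × 2.600) = 64.893 / 5.200 = 12.479 m.
Total = 12.647 + 12.479 = 25.126 m.

Total stopping distance ≈ 25 m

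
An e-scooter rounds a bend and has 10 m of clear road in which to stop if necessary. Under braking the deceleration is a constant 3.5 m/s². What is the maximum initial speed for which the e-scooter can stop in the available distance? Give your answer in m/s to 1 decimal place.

v²/(2a) = d ⇒ v = √(2 × 3.500 × 10) = √70.00 = 8.3666 m/s.

Maximum speed ≈ 8.4 m/s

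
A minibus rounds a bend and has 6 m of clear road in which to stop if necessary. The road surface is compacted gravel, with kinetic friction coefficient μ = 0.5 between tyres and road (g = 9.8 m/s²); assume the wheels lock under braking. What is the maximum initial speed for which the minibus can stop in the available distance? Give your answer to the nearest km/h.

Maximum speed ≈ 28 km/h

a = μg = 0.5 × 9.8 = 4.900 m/s².
v²/(2a) = d ⇒ v = √(2 × 4.900 × 6) = √58.80 = 7.6681 m/s.
7.6681 m/s × 3.6 = 27.605 km/h.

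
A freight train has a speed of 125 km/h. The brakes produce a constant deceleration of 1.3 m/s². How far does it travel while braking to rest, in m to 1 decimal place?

125 km/h ÷ 3.6 = 34.7222 m/s.
Braking distance = v²/(2a) = 34.7222² / (2 × 1.300) = 1205.631 / 2.600 = 463.704 m.

Braking distance ≈ 463.7 m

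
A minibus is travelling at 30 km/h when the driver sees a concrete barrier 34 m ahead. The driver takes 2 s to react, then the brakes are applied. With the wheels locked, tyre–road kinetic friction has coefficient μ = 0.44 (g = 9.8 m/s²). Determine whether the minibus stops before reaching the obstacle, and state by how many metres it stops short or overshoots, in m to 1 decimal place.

Yes — it stops 9.3 m short of the obstacle

30 km/h ÷ 3.6 = 8.3333 m/s.
a = μg = 0.44 × 9.8 = 4.312 m/s².
Reaction distance = 8.3333 × 2 = 16.667 m.
Braking distance = v²/(2a) = 69.444 / 8.624 = 8.052 m.
Total stopping distance = 16.667 + 8.052 = 24.719 m, vs 34 m available — it stops with 34 − 24.719 = 9.281 m to spare.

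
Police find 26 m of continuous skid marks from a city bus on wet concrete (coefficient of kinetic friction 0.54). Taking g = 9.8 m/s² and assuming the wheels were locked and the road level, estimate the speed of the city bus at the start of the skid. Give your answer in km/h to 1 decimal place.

Deceleration a = μg = 0.54 × 9.8 = 5.292 m/s².
v = √(2a·d) = √(2 × 5.292 × 26) = √275.184 = 16.5887 m/s.
= 16.5887 × 3.6 = 59.719 km/h.

Initial speed ≈ 59.7 km/h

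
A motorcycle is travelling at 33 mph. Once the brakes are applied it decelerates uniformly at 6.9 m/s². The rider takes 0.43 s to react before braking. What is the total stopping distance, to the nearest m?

33 mph × 0.44704 = 14.7523 m/s.
Reaction distance = v·t_r = 14.7523 × 0.43 = 6.343 m.
Braking distance = v²/(2a) = 14.7523² / (2 × 6.900) = 217.630 / 13.800 = 15.770 m.
Total = 6.343 + 15.770 = 22.113 m.

Total stopping distance ≈ 22 m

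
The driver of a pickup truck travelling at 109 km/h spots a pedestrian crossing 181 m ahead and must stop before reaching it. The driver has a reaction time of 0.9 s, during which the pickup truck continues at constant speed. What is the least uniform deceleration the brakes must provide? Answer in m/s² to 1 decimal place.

109 km/h ÷ 3.6 = 30.2778 m/s.
Distance covered during reaction = 30.2778 × 0.9 = 27.250 m.
Distance available for braking: 181 − 27.250 = 153.750 m.
v² = 2a·d ⇒ a = v²/(2d) = 30.2778² / (2 × 153.750) = 916.745 / 307.500 = 2.9813 m/s².

Required deceleration ≈ 3.0 m/s²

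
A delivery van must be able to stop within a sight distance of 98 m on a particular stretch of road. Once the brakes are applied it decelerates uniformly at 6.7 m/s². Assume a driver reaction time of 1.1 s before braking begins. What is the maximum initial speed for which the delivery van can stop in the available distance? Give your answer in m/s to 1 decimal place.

Maximum speed ≈ 29.6 m/s

Stopping distance: v·t_r + v²/(2a) = 98 with t_r = 1.1 s and a = 6.700 m/s².
So v² + 14.740 v − 1313.20 = 0.
Positive root: v = −a·t_r + √((a·t_r)² + 2a·d) = −7.370 + √(54.317 + 1313.20) = 29.6100 m/s.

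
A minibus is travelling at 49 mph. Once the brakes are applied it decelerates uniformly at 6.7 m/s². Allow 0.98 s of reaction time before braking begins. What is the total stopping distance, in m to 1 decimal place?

Total stopping distance ≈ 57.3 m

49 mph × 0.44704 = 21.9050 m/s.
Reaction distance = v·t_r = 21.9050 × 0.98 = 21.467 m.
Braking distance = v²/(2a) = 21.9050² / (2 × 6.700) = 479.829 / 13.400 = 35.808 m.
Total = 21.467 + 35.808 = 57.275 m.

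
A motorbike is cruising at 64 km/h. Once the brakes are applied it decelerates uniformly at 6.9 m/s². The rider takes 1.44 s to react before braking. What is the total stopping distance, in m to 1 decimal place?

64 km/h ÷ 3.6 = 17.7778 m/s.
Reaction distance = v·t_r = 17.7778 × 1.44 = 25.600 m.
Braking distance = v²/(2a) = 17.7778² / (2 × 6.900) = 316.050 / 13.800 = 22.902 m.
Total = 25.600 + 22.902 = 48.502 m.

Total stopping distance ≈ 48.5 m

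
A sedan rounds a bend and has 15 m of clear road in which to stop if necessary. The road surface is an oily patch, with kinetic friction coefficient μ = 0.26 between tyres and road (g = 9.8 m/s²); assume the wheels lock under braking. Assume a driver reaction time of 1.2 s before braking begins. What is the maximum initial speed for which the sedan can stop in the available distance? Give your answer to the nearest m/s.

a = μg = 0.26 × 9.8 = 2.548 m/s².
Stopping distance: v·t_r + v²/(2a) = 15 with t_r = 1.2 s and a = 2.548 m/s².
So v² + 6.115 v − 76.44 = 0.
Positive root: v = −a·t_r + √((a·t_r)² + 2a·d) = −3.058 + √(9.351 + 76.44) = 6.2043 m/s.

Maximum speed ≈ 6 m/s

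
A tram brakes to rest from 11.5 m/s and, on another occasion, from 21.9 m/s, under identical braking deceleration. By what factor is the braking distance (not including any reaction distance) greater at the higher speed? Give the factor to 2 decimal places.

Factor ≈ 3.63

Braking distance d = v²/(2a), so with a fixed, d ∝ v².
Factor = (21.9/11.5)² = 1.9043² = 3.6264.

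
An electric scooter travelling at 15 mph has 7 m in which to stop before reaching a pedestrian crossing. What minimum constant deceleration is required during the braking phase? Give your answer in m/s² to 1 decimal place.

Required deceleration ≈ 3.2 m/s²

15 mph × 0.44704 = 6.7056 m/s.
v² = 2a·d ⇒ a = v²/(2d) = 6.7056² / (2 × 7.000) = 44.965 / 14.000 = 3.2118 m/s².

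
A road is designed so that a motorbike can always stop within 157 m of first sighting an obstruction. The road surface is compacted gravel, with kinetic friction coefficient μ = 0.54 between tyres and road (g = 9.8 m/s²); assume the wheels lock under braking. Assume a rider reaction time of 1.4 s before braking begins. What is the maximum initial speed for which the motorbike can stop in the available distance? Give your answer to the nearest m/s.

Maximum speed ≈ 34 m/s

a = μg = 0.54 × 9.8 = 5.292 m/s².
Stopping distance: v·t_r + v²/(2a) = 157 with t_r = 1.4 s and a = 5.292 m/s².
So v² + 14.818 v − 1661.69 = 0.
Positive root: v = −a·t_r + √((a·t_r)² + 2a·d) = −7.409 + √(54.893 + 1661.69) = 34.0227 m/s.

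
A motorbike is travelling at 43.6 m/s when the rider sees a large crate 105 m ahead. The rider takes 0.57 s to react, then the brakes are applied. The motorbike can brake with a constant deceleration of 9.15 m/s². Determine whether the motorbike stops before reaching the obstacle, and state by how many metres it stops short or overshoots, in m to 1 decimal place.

No — it overshoots by 23.7 m

Reaction distance = 43.6000 × 0.57 = 24.852 m.
Braking distance = v²/(2a) = 1900.960 / 18.300 = 103.878 m.
Total stopping distance = 24.852 + 103.878 = 128.730 m, vs 105 m available — it cannot stop in time and overshoots by 128.730 − 105 = 23.730 m.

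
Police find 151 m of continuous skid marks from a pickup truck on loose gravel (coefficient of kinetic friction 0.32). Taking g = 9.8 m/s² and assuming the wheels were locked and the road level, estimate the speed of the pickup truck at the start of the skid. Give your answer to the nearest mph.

Deceleration a = μg = 0.32 × 9.8 = 3.136 m/s².
v = √(2a·d) = √(2 × 3.136 × 151) = √947.072 = 30.7745 m/s.
= 30.7745 ÷ 0.44704 = 68.841 mph.

Initial speed ≈ 69 mph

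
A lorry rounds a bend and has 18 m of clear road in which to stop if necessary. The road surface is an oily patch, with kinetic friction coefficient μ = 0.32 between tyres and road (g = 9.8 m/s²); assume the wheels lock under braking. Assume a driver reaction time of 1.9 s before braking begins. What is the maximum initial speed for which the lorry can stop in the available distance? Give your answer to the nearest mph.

Maximum speed ≈ 14 mph

a = μg = 0.32 × 9.8 = 3.136 m/s².
Stopping distance: v·t_r + v²/(2a) = 18 with t_r = 1.9 s and a = 3.136 m/s².
So v² + 11.917 v − 112.90 = 0.
Positive root: v = −a·t_r + √((a·t_r)² + 2a·d) = −5.958 + √(35.498 + 112.90) = 6.2239 m/s.
6.2239 m/s ÷ 0.44704 = 13.922 mph.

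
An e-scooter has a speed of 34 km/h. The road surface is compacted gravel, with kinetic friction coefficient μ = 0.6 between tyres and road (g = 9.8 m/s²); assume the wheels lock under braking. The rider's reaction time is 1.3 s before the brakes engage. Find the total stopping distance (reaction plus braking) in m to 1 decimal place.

34 km/h ÷ 3.6 = 9.4444 m/s.
a = μg = 0.6 × 9.8 = 5.880 m/s².
Reaction distance = v·t_r = 9.4444 × 1.3 = 12.278 m.
Braking distance = v²/(2a) = 9.4444² / (2 × 5.880) = 89.197 / 11.760 = 7.585 m.
Total = 12.278 + 7.585 = 19.863 m.

Total stopping distance ≈ 19.9 m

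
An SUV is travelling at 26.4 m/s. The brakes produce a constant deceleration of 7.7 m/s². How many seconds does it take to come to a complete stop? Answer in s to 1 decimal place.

Braking time = v/a = 26.4000 / 7.700 = 3.429 s.

Braking time ≈ 3.4 s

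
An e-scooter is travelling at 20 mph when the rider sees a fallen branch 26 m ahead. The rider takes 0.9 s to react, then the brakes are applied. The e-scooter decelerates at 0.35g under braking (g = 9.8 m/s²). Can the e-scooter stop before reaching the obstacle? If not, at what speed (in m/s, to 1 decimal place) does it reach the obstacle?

Yes — it stops about 6.3 m short of the obstacle, so it never reaches it

20 mph × 0.44704 = 8.9408 m/s.
a = 0.35 × 9.8 = 3.430 m/s².
Reaction distance = 8.9408 × 0.9 = 8.047 m.
Braking distance = v²/(2a) = 79.938 / 6.860 = 11.653 m.
Total stopping distance = 8.047 + 11.653 = 19.700 m, vs 26 m available — it stops with 26 − 19.700 = 6.300 m to spare.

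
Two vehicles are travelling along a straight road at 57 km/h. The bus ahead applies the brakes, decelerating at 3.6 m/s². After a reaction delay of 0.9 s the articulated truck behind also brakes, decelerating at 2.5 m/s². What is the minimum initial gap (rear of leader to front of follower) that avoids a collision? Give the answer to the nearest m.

Minimum gap ≈ 30 m

57 km/h ÷ 3.6 = 15.8333 m/s.
Leader travels v²/(2a_L) = 250.693 / 7.200 = 34.818 m before stopping.
Follower covers v·t_r = 15.8333 × 0.9 = 14.250 m while reacting, then v²/(2a_F) = 250.693 / 5.000 = 50.139 m while braking, for a total of 14.250 + 50.139 = 64.389 m.
Since a_F ≤ a_L and the follower starts braking later, the follower is never slower than the leader, so the closest approach is when both have stopped.
Minimum gap = 64.389 − 34.818 = 29.571 m.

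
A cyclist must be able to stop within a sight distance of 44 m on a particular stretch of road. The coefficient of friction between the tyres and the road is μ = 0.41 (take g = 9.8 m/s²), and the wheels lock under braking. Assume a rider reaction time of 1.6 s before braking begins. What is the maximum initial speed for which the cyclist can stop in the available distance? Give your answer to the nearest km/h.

Maximum speed ≈ 48 km/h

a = μg = 0.41 × 9.8 = 4.018 m/s².
Stopping distance: v·t_r + v²/(2a) = 44 with t_r = 1.6 s and a = 4.018 m/s².
So v² + 12.858 v − 353.58 = 0.
Positive root: v = −a·t_r + √((a·t_r)² + 2a·d) = −6.429 + √(41.332 + 353.58) = 13.4434 m/s.
13.4434 m/s × 3.6 = 48.396 km/h.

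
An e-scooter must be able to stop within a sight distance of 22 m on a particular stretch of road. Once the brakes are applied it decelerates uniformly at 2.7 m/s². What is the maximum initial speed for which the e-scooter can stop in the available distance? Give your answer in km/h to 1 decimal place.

v²/(2a) = d ⇒ v = √(2 × 2.700 × 22) = √118.80 = 10.8995 m/s.
10.8995 m/s × 3.6 = 39.238 km/h.

Maximum speed ≈ 39.2 km/h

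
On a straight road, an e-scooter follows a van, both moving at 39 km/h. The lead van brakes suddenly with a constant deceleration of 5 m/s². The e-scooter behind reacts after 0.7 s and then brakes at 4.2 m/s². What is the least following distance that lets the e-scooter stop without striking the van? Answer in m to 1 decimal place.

Minimum gap ≈ 9.8 m

39 km/h ÷ 3.6 = 10.8333 m/s.
Leader travels v²/(2a_L) = 117.360 / 10.000 = 11.736 m before stopping.
Follower covers v·t_r = 10.8333 × 0.7 = 7.583 m while reacting, then v²/(2a_F) = 117.360 / 8.400 = 13.971 m while braking, for a total of 7.583 + 13.971 = 21.554 m.
Since a_F ≤ a_L and the follower starts braking later, the follower is never slower than the leader, so the closest approach is when both have stopped.
Minimum gap = 21.554 − 11.736 = 9.818 m.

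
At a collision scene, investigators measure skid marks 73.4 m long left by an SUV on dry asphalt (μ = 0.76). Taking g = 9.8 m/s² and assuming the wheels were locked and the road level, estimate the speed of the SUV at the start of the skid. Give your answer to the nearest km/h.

Deceleration a = μg = 0.76 × 9.8 = 7.448 m/s².
v = √(2a·d) = √(2 × 7.448 × 73.4) = √1093.366 = 33.0661 m/s.
= 33.0661 × 3.6 = 119.038 km/h.

Initial speed ≈ 119 km/h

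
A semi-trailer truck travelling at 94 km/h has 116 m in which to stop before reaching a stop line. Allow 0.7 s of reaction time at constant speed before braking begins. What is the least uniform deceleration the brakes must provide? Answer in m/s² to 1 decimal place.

94 km/h ÷ 3.6 = 26.1111 m/s.
Distance covered during reaction = 26.1111 × 0.7 = 18.278 m.
Distance available for braking: 116 − 18.278 = 97.722 m.
v² = 2a·d ⇒ a = v²/(2d) = 26.1111² / (2 × 97.722) = 681.790 / 195.444 = 3.4884 m/s².

Required deceleration ≈ 3.5 m/s²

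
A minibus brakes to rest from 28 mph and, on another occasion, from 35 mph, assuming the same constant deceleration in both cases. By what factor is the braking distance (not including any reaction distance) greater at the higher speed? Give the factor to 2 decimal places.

Factor ≈ 1.56

Braking distance d = v²/(2a), so with a fixed, d ∝ v².
Factor = (35/28)² = 1.2500² = 1.5625.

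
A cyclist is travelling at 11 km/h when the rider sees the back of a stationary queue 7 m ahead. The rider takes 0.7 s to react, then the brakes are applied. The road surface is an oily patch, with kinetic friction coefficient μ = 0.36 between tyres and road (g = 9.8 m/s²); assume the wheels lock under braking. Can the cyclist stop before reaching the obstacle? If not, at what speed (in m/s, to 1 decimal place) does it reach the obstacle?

11 km/h ÷ 3.6 = 3.0556 m/s.
a = μg = 0.36 × 9.8 = 3.528 m/s².
Reaction distance = 3.0556 × 0.7 = 2.139 m.
Braking distance = v²/(2a) = 9.337 / 7.056 = 1.323 m.
Total stopping distance = 2.139 + 1.323 = 3.462 m, vs 7 m available — it stops with 7 − 3.462 = 3.538 m to spare.

Yes — it stops about 3.5 m short of the obstacle, so it never reaches it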